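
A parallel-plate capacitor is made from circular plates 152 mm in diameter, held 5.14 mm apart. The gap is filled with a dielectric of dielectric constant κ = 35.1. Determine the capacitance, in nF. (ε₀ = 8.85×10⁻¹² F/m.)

1.10 nF

A = π(152/2 mm)² = 1.81×10⁻² m².
C = κε₀A/d = 35.1 × 8.85×10⁻¹² × 1.81×10⁻² / 5.14×10⁻³ = 1.10×10⁻⁹ F.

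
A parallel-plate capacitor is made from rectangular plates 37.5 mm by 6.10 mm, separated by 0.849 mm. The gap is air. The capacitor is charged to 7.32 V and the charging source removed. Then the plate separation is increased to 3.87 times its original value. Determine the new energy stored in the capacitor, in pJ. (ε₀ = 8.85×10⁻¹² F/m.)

A = 37.5 × 6.10 mm² = 2.29×10⁻⁴ m².
Initially C₁ = ε₀A/d = 8.85×10⁻¹² × 2.29×10⁻⁴ / 8.49×10⁻⁴ = 2.38×10⁻¹² F.
U₁ = 6.39×10⁻¹¹ J.
Isolated ⇒ Q is held fixed. C₂ = 0.258 C₁ and U = Q²/(2C), so U₂/U₁ = C₁/C₂ = 3.87.
U₂ = 3.87 × 6.39×10⁻¹¹ = 2.47×10⁻¹⁰ J.

247 pJ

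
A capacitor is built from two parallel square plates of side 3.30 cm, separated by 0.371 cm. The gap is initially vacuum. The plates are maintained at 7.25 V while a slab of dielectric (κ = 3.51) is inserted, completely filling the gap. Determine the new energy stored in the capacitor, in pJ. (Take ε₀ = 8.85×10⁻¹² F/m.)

A = (3.30 cm)² = 1.09×10⁻³ m².
Initially C₁ = ε₀A/d = 8.85×10⁻¹² × 1.09×10⁻³ / 3.71×10⁻³ = 2.60×10⁻¹² F.
U₁ = 6.83×10⁻¹¹ J.
Battery connected ⇒ V is held fixed. C₂ = 3.51 C₁ and U = ½CV², so U₂/U₁ = C₂/C₁ = 3.51.
U₂ = 3.51 × 6.83×10⁻¹¹ = 2.40×10⁻¹⁰ J.

240 pJ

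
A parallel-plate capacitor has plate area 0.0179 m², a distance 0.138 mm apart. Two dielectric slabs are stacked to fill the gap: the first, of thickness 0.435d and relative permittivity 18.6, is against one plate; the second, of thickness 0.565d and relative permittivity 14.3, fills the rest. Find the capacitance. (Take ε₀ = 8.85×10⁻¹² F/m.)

Stacked slabs ⇒ two capacitors in series, each with the full plate area.
C₁ = κ₁ε₀A/d₁ = 18.6 × 8.85×10⁻¹² × 1.79×10⁻² / 6.00×10⁻⁵ = 4.91×10⁻⁸ F.
C₂ = κ₂ε₀A/d₂ = 14.3 × 8.85×10⁻¹² × 1.79×10⁻² / 7.80×10⁻⁵ = 2.91×10⁻⁸ F.
C = (1/C₁ + 1/C₂)⁻¹ = 1.83×10⁻⁸ F.

C ≈ 18.3 nF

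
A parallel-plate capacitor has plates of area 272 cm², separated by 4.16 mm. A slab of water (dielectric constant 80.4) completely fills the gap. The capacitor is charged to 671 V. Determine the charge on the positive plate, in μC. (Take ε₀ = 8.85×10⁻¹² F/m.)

A = 272 cm² = 2.72×10⁻² m².
C = κε₀A/d = 80.4 × 8.85×10⁻¹² × 2.72×10⁻² / 4.16×10⁻³ = 4.65×10⁻⁹ F.
Q = CV = 4.65×10⁻⁹ × 671 = 3.12×10⁻⁶ C.

3.12 μC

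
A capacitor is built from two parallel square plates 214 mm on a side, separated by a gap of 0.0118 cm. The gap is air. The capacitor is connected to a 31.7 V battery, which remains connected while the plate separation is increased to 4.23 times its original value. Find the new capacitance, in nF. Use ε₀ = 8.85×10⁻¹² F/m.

C ≈ 0.812 nF

A = (214 mm)² = 4.58×10⁻² m².
Initially C₁ = ε₀A/d = 8.85×10⁻¹² × 4.58×10⁻² / 1.18×10⁻⁴ = 3.43×10⁻⁹ F.
C = ε₀A/d scales as 1/d, so C₂/C₁ = d₁/d₂ = 1/4.23 = 0.236.
C₂ = 0.236 × 3.43×10⁻⁹ = 8.12×10⁻¹⁰ F.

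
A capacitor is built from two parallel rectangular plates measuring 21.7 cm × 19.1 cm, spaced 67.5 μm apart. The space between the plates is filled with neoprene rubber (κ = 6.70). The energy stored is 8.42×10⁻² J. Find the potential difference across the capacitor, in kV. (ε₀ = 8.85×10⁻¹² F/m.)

A = 21.7 × 19.1 cm² = 4.14×10⁻² m².
C = κε₀A/d = 6.70 × 8.85×10⁻¹² × 4.14×10⁻² / 6.75×10⁻⁵ = 3.64×10⁻⁸ F.
V = √(2U/C) = √(2 × 8.42×10⁻² / 3.64×10⁻⁸) = 2.15×10³ V.

V ≈ 2.15 kV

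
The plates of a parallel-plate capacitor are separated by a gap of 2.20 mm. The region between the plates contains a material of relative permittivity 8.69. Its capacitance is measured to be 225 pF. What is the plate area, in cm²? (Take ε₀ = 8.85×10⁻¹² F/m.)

A ≈ 64.4 cm²

A = Cd/(κε₀) = 2.25×10⁻¹⁰ × 2.20×10⁻³ / (8.69 × 8.85×10⁻¹²) = 6.44×10⁻³ m².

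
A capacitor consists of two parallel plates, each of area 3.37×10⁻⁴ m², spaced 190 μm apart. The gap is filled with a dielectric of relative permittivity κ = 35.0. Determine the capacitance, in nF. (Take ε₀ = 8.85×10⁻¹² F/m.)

C = κε₀A/d = 35.0 × 8.85×10⁻¹² × 3.37×10⁻⁴ / 1.90×10⁻⁴ = 5.49×10⁻¹⁰ F.

0.549 nF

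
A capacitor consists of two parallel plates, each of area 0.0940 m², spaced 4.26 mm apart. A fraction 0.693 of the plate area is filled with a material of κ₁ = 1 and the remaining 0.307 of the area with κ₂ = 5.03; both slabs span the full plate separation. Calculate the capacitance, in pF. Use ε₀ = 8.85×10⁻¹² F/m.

437 pF

Side-by-side slabs ⇒ two capacitors in parallel, each spanning the full gap.
C₁ = κ₁ε₀A₁/d = 1.00 × 8.85×10⁻¹² × 6.51×10⁻² / 4.26×10⁻³ = 1.35×10⁻¹⁰ F.
C₂ = κ₂ε₀A₂/d = 5.03 × 8.85×10⁻¹² × 2.89×10⁻² / 4.26×10⁻³ = 3.02×10⁻¹⁰ F.
C = C₁ + C₂ = 4.37×10⁻¹⁰ F.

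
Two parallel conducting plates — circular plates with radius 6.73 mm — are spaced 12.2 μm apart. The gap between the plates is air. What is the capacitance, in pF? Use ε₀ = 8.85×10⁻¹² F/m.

A = π(6.73 mm)² = 1.42×10⁻⁴ m².
C = ε₀A/d = 8.85×10⁻¹² × 1.42×10⁻⁴ / 1.22×10⁻⁵ = 1.03×10⁻¹⁰ F.

C ≈ 103 pF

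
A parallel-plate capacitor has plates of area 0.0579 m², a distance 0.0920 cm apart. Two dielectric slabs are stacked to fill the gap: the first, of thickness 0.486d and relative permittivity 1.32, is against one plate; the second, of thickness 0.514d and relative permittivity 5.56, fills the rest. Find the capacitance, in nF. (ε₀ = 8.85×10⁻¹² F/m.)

C ≈ 1.21 nF

Stacked slabs ⇒ two capacitors in series, each with the full plate area.
C₁ = κ₁ε₀A/d₁ = 1.32 × 8.85×10⁻¹² × 5.79×10⁻² / 4.47×10⁻⁴ = 1.51×10⁻⁹ F.
C₂ = κ₂ε₀A/d₂ = 5.56 × 8.85×10⁻¹² × 5.79×10⁻² / 4.73×10⁻⁴ = 6.02×10⁻⁹ F.
C = (1/C₁ + 1/C₂)⁻¹ = 1.21×10⁻⁹ F.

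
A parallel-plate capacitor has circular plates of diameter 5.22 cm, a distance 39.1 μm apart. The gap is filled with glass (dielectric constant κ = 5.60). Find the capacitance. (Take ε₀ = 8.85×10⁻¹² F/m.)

A = π(5.22/2 cm)² = 2.14×10⁻³ m².
C = κε₀A/d = 5.60 × 8.85×10⁻¹² × 2.14×10⁻³ / 3.91×10⁻⁵ = 2.71×10⁻⁹ F.

2.71 nF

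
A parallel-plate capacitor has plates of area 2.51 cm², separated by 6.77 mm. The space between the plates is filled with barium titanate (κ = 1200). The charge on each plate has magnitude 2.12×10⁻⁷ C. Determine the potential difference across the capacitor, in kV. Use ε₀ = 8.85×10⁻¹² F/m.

A = 2.51 cm² = 2.51×10⁻⁴ m².
C = κε₀A/d = 1200 × 8.85×10⁻¹² × 2.51×10⁻⁴ / 6.77×10⁻³ = 3.94×10⁻¹⁰ F.
V = Q/C = 2.12×10⁻⁷ / 3.94×10⁻¹⁰ = 5.38×10² V.

0.538 kV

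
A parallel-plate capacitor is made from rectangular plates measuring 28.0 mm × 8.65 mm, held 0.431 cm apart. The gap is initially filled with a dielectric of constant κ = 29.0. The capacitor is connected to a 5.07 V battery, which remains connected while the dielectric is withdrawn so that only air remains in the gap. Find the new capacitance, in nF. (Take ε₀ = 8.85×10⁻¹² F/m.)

C ≈ 4.97×10⁻⁴ nF

A = 28.0 × 8.65 mm² = 2.42×10⁻⁴ m².
Initially C₁ = κε₀A/d = 29.0 × 8.85×10⁻¹² × 2.42×10⁻⁴ / 4.31×10⁻³ = 1.44×10⁻¹¹ F.
C = κε₀A/d scales with κ, so C₂/C₁ = 1/κ = 1/29.0 = 0.0345.
C₂ = 0.0345 × 1.44×10⁻¹¹ = 4.97×10⁻¹³ F.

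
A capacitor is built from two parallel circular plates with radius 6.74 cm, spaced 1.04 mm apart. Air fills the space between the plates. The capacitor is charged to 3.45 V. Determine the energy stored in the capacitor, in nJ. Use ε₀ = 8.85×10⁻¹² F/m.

A = π(6.74 cm)² = 1.43×10⁻² m².
C = ε₀A/d = 8.85×10⁻¹² × 1.43×10⁻² / 1.04×10⁻³ = 1.21×10⁻¹⁰ F.
U = ½CV² = ½ × 1.21×10⁻¹⁰ × (3.45)² = 7.23×10⁻¹⁰ J.

U ≈ 0.723 nJ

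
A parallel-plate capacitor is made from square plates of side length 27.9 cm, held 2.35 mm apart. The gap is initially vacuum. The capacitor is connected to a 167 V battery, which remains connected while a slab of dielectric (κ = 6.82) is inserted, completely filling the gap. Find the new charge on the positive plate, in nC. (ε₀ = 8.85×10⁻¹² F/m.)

Q ≈ 334 nC

A = (27.9 cm)² = 7.78×10⁻² m².
Initially C₁ = ε₀A/d = 8.85×10⁻¹² × 7.78×10⁻² / 2.35×10⁻³ = 2.93×10⁻¹⁰ F.
Q₁ = 4.90×10⁻⁸ C.
Battery connected ⇒ V is held fixed. C₂ = 6.82 C₁ and Q = CV, so Q₂/Q₁ = C₂/C₁ = 6.82.
Q₂ = 6.82 × 4.90×10⁻⁸ = 3.34×10⁻⁷ C.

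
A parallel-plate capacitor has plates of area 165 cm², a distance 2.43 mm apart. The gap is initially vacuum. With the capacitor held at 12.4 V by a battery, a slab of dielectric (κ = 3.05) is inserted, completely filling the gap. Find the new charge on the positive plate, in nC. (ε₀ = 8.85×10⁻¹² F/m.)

A = 165 cm² = 1.65×10⁻² m².
Initially C₁ = ε₀A/d = 8.85×10⁻¹² × 1.65×10⁻² / 2.43×10⁻³ = 6.01×10⁻¹¹ F.
Q₁ = 7.45×10⁻¹⁰ C.
Battery connected ⇒ V is held fixed. C₂ = 3.05 C₁ and Q = CV, so Q₂/Q₁ = C₂/C₁ = 3.05.
Q₂ = 3.05 × 7.45×10⁻¹⁰ = 2.27×10⁻⁹ C.

Q ≈ 2.27 nC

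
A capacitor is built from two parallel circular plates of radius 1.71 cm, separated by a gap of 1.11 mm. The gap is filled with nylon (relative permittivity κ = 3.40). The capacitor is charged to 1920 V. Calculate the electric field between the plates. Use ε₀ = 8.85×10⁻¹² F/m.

E = V/d = 1920 / 1.11×10⁻³ = 1.73×10⁶ V/m.

E ≈ 1.73 MV/m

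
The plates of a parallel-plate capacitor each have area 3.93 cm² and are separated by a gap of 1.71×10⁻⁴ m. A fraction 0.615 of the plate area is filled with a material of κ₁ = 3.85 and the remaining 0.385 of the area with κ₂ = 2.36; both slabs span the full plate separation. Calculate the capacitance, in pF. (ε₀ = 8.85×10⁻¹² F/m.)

A = 3.93 cm² = 3.93×10⁻⁴ m².
Side-by-side slabs ⇒ two capacitors in parallel, each spanning the full gap.
C₁ = κ₁ε₀A₁/d = 3.85 × 8.85×10⁻¹² × 2.42×10⁻⁴ / 1.71×10⁻⁴ = 4.82×10⁻¹¹ F.
C₂ = κ₂ε₀A₂/d = 2.36 × 8.85×10⁻¹² × 1.51×10⁻⁴ / 1.71×10⁻⁴ = 1.85×10⁻¹¹ F.
C = C₁ + C₂ = 6.66×10⁻¹¹ F.

C ≈ 66.6 pF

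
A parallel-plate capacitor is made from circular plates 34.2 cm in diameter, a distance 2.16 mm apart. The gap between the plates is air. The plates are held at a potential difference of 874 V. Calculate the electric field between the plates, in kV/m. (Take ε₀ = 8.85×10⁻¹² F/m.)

E = V/d = 874 / 2.16×10⁻³ = 4.05×10⁵ V/m.

405 kV/m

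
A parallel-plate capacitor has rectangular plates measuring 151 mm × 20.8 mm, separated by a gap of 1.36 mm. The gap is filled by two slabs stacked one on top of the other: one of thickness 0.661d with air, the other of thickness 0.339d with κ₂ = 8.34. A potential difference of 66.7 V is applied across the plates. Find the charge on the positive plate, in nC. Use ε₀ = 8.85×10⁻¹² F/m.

1.94 nC

A = 151 × 20.8 mm² = 3.14×10⁻³ m².
Stacked slabs ⇒ two capacitors in series, each with the full plate area.
C₁ = κ₁ε₀A/d₁ = 1.00 × 8.85×10⁻¹² × 3.14×10⁻³ / 8.99×10⁻⁴ = 3.09×10⁻¹¹ F.
C₂ = κ₂ε₀A/d₂ = 8.34 × 8.85×10⁻¹² × 3.14×10⁻³ / 4.61×10⁻⁴ = 5.03×10⁻¹⁰ F.
C = (1/C₁ + 1/C₂)⁻¹ = 2.91×10⁻¹¹ F.
Q = CV = 2.91×10⁻¹¹ × 66.7 = 1.94×10⁻⁹ C.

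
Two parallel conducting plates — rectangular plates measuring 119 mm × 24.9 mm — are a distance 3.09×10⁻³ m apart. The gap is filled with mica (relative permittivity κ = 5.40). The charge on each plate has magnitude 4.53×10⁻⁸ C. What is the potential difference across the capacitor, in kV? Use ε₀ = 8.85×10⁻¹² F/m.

A = 119 × 24.9 mm² = 2.96×10⁻³ m².
C = κε₀A/d = 5.40 × 8.85×10⁻¹² × 2.96×10⁻³ / 3.09×10⁻³ = 4.58×10⁻¹¹ F.
V = Q/C = 4.53×10⁻⁸ / 4.58×10⁻¹¹ = 9.88×10² V.

V ≈ 0.988 kV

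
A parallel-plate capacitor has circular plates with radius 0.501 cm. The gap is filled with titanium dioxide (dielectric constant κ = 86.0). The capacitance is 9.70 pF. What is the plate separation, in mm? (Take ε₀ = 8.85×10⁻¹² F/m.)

A = π(0.501 cm)² = 7.89×10⁻⁵ m².
d = κε₀A/C = 86.0 × 8.85×10⁻¹² × 7.89×10⁻⁵ / 9.70×10⁻¹² = 6.19×10⁻³ m.

6.19 mm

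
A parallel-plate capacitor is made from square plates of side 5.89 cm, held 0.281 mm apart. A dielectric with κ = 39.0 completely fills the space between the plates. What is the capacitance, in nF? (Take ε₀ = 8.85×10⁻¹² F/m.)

A = (5.89 cm)² = 3.47×10⁻³ m².
C = κε₀A/d = 39.0 × 8.85×10⁻¹² × 3.47×10⁻³ / 2.81×10⁻⁴ = 4.26×10⁻⁹ F.

4.26 nF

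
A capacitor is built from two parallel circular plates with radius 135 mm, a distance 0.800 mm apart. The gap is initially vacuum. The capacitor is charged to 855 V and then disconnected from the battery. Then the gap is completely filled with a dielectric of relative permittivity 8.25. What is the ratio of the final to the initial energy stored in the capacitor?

Isolated ⇒ Q is held fixed.
C₂ = 8.25 C₁ and U = Q²/(2C), so U₂/U₁ = C₁/C₂ = 0.121.

U₂/U₁ ≈ 0.121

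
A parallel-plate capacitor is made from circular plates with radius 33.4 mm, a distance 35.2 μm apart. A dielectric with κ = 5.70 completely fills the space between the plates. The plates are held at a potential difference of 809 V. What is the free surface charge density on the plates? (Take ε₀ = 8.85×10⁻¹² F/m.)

σ ≈ 116 nC/cm²

A = π(33.4 mm)² = 3.50×10⁻³ m².
C = κε₀A/d = 5.70 × 8.85×10⁻¹² × 3.50×10⁻³ / 3.52×10⁻⁵ = 5.02×10⁻⁹ F.
σ = Q/A = CV/A = 5.02×10⁻⁹ × 809 / 3.50×10⁻³ = 1.16×10⁻³ C/m².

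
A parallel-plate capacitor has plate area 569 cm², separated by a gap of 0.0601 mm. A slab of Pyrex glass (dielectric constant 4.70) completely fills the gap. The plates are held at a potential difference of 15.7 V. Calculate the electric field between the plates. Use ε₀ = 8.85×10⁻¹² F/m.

E ≈ 261 V/mm

E = V/d = 15.7 / 6.01×10⁻⁵ = 2.61×10⁵ V/m.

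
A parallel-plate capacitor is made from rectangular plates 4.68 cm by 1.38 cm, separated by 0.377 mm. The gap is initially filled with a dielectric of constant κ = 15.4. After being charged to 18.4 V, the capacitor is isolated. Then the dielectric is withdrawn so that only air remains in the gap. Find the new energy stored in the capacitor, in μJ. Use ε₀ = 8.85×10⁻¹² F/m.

A = 4.68 × 1.38 cm² = 6.46×10⁻⁴ m².
Initially C₁ = κε₀A/d = 15.4 × 8.85×10⁻¹² × 6.46×10⁻⁴ / 3.77×10⁻⁴ = 2.33×10⁻¹⁰ F.
U₁ = 3.95×10⁻⁸ J.
Isolated ⇒ Q is held fixed. C₂ = 0.0649 C₁ and U = Q²/(2C), so U₂/U₁ = C₁/C₂ = 15.4.
U₂ = 15.4 × 3.95×10⁻⁸ = 6.09×10⁻⁷ J.

U ≈ 0.609 μJ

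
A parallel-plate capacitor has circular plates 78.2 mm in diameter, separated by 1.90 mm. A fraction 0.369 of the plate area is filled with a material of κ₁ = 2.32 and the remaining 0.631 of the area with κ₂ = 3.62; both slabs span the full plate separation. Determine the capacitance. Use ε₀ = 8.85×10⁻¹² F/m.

A = π(78.2/2 mm)² = 4.80×10⁻³ m².
Side-by-side slabs ⇒ two capacitors in parallel, each spanning the full gap.
C₁ = κ₁ε₀A₁/d = 2.32 × 8.85×10⁻¹² × 1.77×10⁻³ / 1.90×10⁻³ = 1.92×10⁻¹¹ F.
C₂ = κ₂ε₀A₂/d = 3.62 × 8.85×10⁻¹² × 3.03×10⁻³ / 1.90×10⁻³ = 5.11×10⁻¹¹ F.
C = C₁ + C₂ = 7.03×10⁻¹¹ F.

C ≈ 70.3 pF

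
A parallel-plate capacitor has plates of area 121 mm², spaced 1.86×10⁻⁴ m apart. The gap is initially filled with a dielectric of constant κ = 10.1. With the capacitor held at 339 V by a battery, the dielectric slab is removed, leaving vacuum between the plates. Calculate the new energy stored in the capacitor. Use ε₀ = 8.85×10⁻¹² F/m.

A = 121 mm² = 1.21×10⁻⁴ m².
Initially C₁ = κε₀A/d = 10.1 × 8.85×10⁻¹² × 1.21×10⁻⁴ / 1.86×10⁻⁴ = 5.81×10⁻¹¹ F.
U₁ = 3.34×10⁻⁶ J.
Battery connected ⇒ V is held fixed. C₂ = 0.0990 C₁ and U = ½CV², so U₂/U₁ = C₂/C₁ = 0.0990.
U₂ = 0.0990 × 3.34×10⁻⁶ = 3.31×10⁻⁷ J.

331 nJ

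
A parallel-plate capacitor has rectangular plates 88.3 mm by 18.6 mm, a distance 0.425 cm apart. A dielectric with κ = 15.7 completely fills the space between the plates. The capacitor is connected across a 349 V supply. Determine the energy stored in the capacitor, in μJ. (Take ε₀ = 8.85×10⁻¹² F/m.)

A = 88.3 × 18.6 mm² = 1.64×10⁻³ m².
C = κε₀A/d = 15.7 × 8.85×10⁻¹² × 1.64×10⁻³ / 4.25×10⁻³ = 5.37×10⁻¹¹ F.
U = ½CV² = ½ × 5.37×10⁻¹¹ × (349)² = 3.27×10⁻⁶ J.

3.27 μJ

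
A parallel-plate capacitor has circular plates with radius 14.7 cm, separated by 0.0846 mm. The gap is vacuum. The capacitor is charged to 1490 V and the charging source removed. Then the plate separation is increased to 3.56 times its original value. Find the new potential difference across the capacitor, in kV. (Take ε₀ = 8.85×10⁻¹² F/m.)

A = π(14.7 cm)² = 6.79×10⁻² m².
Initially C₁ = ε₀A/d = 8.85×10⁻¹² × 6.79×10⁻² / 8.46×10⁻⁵ = 7.10×10⁻⁹ F.
V₁ = 1.49×10³ V.
Isolated ⇒ Q is held fixed. C₂ = 0.281 C₁ and V = Q/C, so V₂/V₁ = C₁/C₂ = 3.56.
V₂ = 3.56 × 1.49×10³ = 5.30×10³ V.

V ≈ 5.30 kV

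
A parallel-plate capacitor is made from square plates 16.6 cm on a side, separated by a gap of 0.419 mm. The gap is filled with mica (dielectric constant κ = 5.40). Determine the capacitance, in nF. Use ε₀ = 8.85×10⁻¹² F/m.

A = (16.6 cm)² = 2.76×10⁻² m².
C = κε₀A/d = 5.40 × 8.85×10⁻¹² × 2.76×10⁻² / 4.19×10⁻⁴ = 3.14×10⁻⁹ F.

C ≈ 3.14 nF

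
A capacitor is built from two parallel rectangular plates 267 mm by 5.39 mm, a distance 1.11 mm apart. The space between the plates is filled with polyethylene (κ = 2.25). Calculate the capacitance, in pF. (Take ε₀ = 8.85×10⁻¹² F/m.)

25.8 pF

A = 267 × 5.39 mm² = 1.44×10⁻³ m².
C = κε₀A/d = 2.25 × 8.85×10⁻¹² × 1.44×10⁻³ / 1.11×10⁻³ = 2.58×10⁻¹¹ F.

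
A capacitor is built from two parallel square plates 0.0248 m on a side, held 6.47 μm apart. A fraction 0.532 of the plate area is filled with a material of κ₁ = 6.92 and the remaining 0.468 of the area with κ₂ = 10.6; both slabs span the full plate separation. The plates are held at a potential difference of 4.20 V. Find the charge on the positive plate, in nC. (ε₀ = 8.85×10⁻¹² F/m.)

A = (0.0248 m)² = 6.15×10⁻⁴ m².
Side-by-side slabs ⇒ two capacitors in parallel, each spanning the full gap.
C₁ = κ₁ε₀A₁/d = 6.92 × 8.85×10⁻¹² × 3.27×10⁻⁴ / 6.47×10⁻⁶ = 3.10×10⁻⁹ F.
C₂ = κ₂ε₀A₂/d = 10.6 × 8.85×10⁻¹² × 2.88×10⁻⁴ / 6.47×10⁻⁶ = 4.17×10⁻⁹ F.
C = C₁ + C₂ = 7.27×10⁻⁹ F.
Q = CV = 7.27×10⁻⁹ × 4.20 = 3.05×10⁻⁸ C.

30.5 nC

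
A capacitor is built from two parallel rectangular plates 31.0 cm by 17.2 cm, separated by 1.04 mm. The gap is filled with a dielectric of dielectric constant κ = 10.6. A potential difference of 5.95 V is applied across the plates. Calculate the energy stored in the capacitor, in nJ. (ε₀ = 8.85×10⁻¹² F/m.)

A = 31.0 × 17.2 cm² = 5.33×10⁻² m².
C = κε₀A/d = 10.6 × 8.85×10⁻¹² × 5.33×10⁻² / 1.04×10⁻³ = 4.81×10⁻⁹ F.
U = ½CV² = ½ × 4.81×10⁻⁹ × (5.95)² = 8.51×10⁻⁸ J.

U ≈ 85.1 nJ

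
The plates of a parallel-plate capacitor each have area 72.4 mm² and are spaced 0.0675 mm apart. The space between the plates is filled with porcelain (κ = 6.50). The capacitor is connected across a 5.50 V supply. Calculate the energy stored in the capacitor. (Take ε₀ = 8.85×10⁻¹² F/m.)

U ≈ 0.933 nJ

A = 72.4 mm² = 7.24×10⁻⁵ m².
C = κε₀A/d = 6.50 × 8.85×10⁻¹² × 7.24×10⁻⁵ / 6.75×10⁻⁵ = 6.17×10⁻¹¹ F.
U = ½CV² = ½ × 6.17×10⁻¹¹ × (5.50)² = 9.33×10⁻¹⁰ J.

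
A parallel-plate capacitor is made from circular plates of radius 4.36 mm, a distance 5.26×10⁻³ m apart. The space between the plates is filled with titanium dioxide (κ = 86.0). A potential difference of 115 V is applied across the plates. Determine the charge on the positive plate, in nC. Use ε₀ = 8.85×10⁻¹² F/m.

A = π(4.36 mm)² = 5.97×10⁻⁵ m².
C = κε₀A/d = 86.0 × 8.85×10⁻¹² × 5.97×10⁻⁵ / 5.26×10⁻³ = 8.64×10⁻¹² F.
Q = CV = 8.64×10⁻¹² × 115 = 9.94×10⁻¹⁰ C.

Q ≈ 0.994 nC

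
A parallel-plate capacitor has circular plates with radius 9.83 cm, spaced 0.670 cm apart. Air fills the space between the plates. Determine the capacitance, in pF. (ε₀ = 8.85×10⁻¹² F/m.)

C ≈ 40.1 pF

A = π(9.83 cm)² = 3.04×10⁻² m².
C = ε₀A/d = 8.85×10⁻¹² × 3.04×10⁻² / 6.70×10⁻³ = 4.01×10⁻¹¹ F.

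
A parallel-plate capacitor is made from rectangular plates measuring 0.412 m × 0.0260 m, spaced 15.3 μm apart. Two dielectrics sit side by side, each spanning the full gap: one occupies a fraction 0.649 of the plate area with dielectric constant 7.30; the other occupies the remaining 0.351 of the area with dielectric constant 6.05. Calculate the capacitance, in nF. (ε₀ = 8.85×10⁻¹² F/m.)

A = 0.412 × 0.0260 m² = 1.07×10⁻² m².
Side-by-side slabs ⇒ two capacitors in parallel, each spanning the full gap.
C₁ = κ₁ε₀A₁/d = 7.30 × 8.85×10⁻¹² × 6.95×10⁻³ / 1.53×10⁻⁵ = 2.94×10⁻⁸ F.
C₂ = κ₂ε₀A₂/d = 6.05 × 8.85×10⁻¹² × 3.76×10⁻³ / 1.53×10⁻⁵ = 1.32×10⁻⁸ F.
C = C₁ + C₂ = 4.25×10⁻⁸ F.

42.5 nF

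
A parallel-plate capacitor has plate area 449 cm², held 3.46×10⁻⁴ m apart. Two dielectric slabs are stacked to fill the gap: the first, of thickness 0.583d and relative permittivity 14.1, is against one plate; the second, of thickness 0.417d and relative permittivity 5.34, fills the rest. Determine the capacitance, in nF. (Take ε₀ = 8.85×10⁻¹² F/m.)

A = 449 cm² = 4.49×10⁻² m².
Stacked slabs ⇒ two capacitors in series, each with the full plate area.
C₁ = κ₁ε₀A/d₁ = 14.1 × 8.85×10⁻¹² × 4.49×10⁻² / 2.02×10⁻⁴ = 2.78×10⁻⁸ F.
C₂ = κ₂ε₀A/d₂ = 5.34 × 8.85×10⁻¹² × 4.49×10⁻² / 1.44×10⁻⁴ = 1.47×10⁻⁸ F.
C = (1/C₁ + 1/C₂)⁻¹ = 9.62×10⁻⁹ F.

C ≈ 9.62 nF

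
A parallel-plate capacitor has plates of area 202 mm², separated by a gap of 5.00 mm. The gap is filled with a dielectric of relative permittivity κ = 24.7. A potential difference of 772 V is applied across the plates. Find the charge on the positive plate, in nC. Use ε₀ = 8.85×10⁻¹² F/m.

6.82 nC

A = 202 mm² = 2.02×10⁻⁴ m².
C = κε₀A/d = 24.7 × 8.85×10⁻¹² × 2.02×10⁻⁴ / 5.00×10⁻³ = 8.83×10⁻¹² F.
Q = CV = 8.83×10⁻¹² × 772 = 6.82×10⁻⁹ C.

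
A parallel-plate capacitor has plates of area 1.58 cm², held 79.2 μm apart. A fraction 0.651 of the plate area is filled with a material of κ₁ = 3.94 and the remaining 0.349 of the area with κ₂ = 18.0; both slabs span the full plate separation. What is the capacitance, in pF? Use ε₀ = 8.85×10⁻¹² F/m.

A = 1.58 cm² = 1.58×10⁻⁴ m².
Side-by-side slabs ⇒ two capacitors in parallel, each spanning the full gap.
C₁ = κ₁ε₀A₁/d = 3.94 × 8.85×10⁻¹² × 1.03×10⁻⁴ / 7.92×10⁻⁵ = 4.53×10⁻¹¹ F.
C₂ = κ₂ε₀A₂/d = 18.0 × 8.85×10⁻¹² × 5.51×10⁻⁵ / 7.92×10⁻⁵ = 1.11×10⁻¹⁰ F.
C = C₁ + C₂ = 1.56×10⁻¹⁰ F.

156 pF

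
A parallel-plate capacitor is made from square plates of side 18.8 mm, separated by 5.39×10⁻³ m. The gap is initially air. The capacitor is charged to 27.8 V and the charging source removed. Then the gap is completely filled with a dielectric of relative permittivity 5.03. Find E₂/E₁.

Isolated ⇒ Q is held fixed.
V₂ = Q/C₂ = V₁/5.03; E = V/d, so E₂/E₁ = (V₂/V₁)(d₁/d₂) = 0.199.

0.199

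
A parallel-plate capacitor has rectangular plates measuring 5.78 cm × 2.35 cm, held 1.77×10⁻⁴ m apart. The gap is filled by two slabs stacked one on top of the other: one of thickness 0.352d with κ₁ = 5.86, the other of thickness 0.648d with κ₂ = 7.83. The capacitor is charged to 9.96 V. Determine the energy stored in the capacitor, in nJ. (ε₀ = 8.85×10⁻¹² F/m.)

23.6 nJ

A = 5.78 × 2.35 cm² = 1.36×10⁻³ m².
Stacked slabs ⇒ two capacitors in series, each with the full plate area.
C₁ = κ₁ε₀A/d₁ = 5.86 × 8.85×10⁻¹² × 1.36×10⁻³ / 6.23×10⁻⁵ = 1.13×10⁻⁹ F.
C₂ = κ₂ε₀A/d₂ = 7.83 × 8.85×10⁻¹² × 1.36×10⁻³ / 1.15×10⁻⁴ = 8.21×10⁻¹⁰ F.
C = (1/C₁ + 1/C₂)⁻¹ = 4.76×10⁻¹⁰ F.
U = ½CV² = ½ × 4.76×10⁻¹⁰ × (9.96)² = 2.36×10⁻⁸ J.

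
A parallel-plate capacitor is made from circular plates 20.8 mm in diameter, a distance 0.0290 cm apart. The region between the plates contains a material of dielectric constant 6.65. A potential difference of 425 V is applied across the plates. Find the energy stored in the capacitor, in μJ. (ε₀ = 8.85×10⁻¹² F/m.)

6.23 μJ

A = π(20.8/2 mm)² = 3.40×10⁻⁴ m².
C = κε₀A/d = 6.65 × 8.85×10⁻¹² × 3.40×10⁻⁴ / 2.90×10⁻⁴ = 6.90×10⁻¹¹ F.
U = ½CV² = ½ × 6.90×10⁻¹¹ × (425)² = 6.23×10⁻⁶ J.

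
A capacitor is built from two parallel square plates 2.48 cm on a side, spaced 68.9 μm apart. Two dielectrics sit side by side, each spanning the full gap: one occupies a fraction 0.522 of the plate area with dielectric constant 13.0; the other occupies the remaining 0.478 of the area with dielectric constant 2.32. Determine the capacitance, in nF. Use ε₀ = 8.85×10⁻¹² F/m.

A = (2.48 cm)² = 6.15×10⁻⁴ m².
Side-by-side slabs ⇒ two capacitors in parallel, each spanning the full gap.
C₁ = κ₁ε₀A₁/d = 13.0 × 8.85×10⁻¹² × 3.21×10⁻⁴ / 6.89×10⁻⁵ = 5.36×10⁻¹⁰ F.
C₂ = κ₂ε₀A₂/d = 2.32 × 8.85×10⁻¹² × 2.94×10⁻⁴ / 6.89×10⁻⁵ = 8.76×10⁻¹¹ F.
C = C₁ + C₂ = 6.24×10⁻¹⁰ F.

0.624 nF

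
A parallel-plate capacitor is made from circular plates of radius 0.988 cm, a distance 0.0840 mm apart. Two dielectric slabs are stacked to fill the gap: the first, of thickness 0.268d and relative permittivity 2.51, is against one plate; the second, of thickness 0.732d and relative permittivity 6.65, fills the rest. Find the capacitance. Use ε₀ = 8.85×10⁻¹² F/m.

A = π(0.988 cm)² = 3.07×10⁻⁴ m².
Stacked slabs ⇒ two capacitors in series, each with the full plate area.
C₁ = κ₁ε₀A/d₁ = 2.51 × 8.85×10⁻¹² × 3.07×10⁻⁴ / 2.25×10⁻⁵ = 3.03×10⁻¹⁰ F.
C₂ = κ₂ε₀A/d₂ = 6.65 × 8.85×10⁻¹² × 3.07×10⁻⁴ / 6.15×10⁻⁵ = 2.94×10⁻¹⁰ F.
C = (1/C₁ + 1/C₂)⁻¹ = 1.49×10⁻¹⁰ F.

C ≈ 149 pF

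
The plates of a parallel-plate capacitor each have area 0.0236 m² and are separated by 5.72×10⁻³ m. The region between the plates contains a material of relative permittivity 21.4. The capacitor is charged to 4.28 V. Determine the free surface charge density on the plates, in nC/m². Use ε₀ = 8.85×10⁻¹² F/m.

C = κε₀A/d = 21.4 × 8.85×10⁻¹² × 2.36×10⁻² / 5.72×10⁻³ = 7.81×10⁻¹⁰ F.
σ = Q/A = CV/A = 7.81×10⁻¹⁰ × 4.28 / 2.36×10⁻² = 1.42×10⁻⁷ C/m².

σ ≈ 142 nC/m²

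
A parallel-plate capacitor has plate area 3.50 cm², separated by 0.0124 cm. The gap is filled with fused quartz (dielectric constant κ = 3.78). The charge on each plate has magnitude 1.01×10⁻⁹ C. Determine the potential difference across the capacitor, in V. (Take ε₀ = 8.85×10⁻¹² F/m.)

A = 3.50 cm² = 3.50×10⁻⁴ m².
C = κε₀A/d = 3.78 × 8.85×10⁻¹² × 3.50×10⁻⁴ / 1.24×10⁻⁴ = 9.44×10⁻¹¹ F.
V = Q/C = 1.01×10⁻⁹ / 9.44×10⁻¹¹ = 10.7 V.

V ≈ 10.7 V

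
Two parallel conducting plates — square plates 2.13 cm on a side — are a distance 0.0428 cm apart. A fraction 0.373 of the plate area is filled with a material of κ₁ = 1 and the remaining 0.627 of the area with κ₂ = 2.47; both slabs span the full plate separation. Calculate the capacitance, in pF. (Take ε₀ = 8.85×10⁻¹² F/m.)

A = (2.13 cm)² = 4.54×10⁻⁴ m².
Side-by-side slabs ⇒ two capacitors in parallel, each spanning the full gap.
C₁ = κ₁ε₀A₁/d = 1.00 × 8.85×10⁻¹² × 1.69×10⁻⁴ / 4.28×10⁻⁴ = 3.50×10⁻¹² F.
C₂ = κ₂ε₀A₂/d = 2.47 × 8.85×10⁻¹² × 2.84×10⁻⁴ / 4.28×10⁻⁴ = 1.45×10⁻¹¹ F.
C = C₁ + C₂ = 1.80×10⁻¹¹ F.

C ≈ 18.0 pF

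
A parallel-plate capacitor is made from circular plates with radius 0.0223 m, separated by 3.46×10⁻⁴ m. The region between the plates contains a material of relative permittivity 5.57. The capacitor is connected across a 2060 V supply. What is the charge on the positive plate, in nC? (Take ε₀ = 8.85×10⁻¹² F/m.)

Q ≈ 459 nC

A = π(0.0223 m)² = 1.56×10⁻³ m².
C = κε₀A/d = 5.57 × 8.85×10⁻¹² × 1.56×10⁻³ / 3.46×10⁻⁴ = 2.23×10⁻¹⁰ F.
Q = CV = 2.23×10⁻¹⁰ × 2060 = 4.59×10⁻⁷ C.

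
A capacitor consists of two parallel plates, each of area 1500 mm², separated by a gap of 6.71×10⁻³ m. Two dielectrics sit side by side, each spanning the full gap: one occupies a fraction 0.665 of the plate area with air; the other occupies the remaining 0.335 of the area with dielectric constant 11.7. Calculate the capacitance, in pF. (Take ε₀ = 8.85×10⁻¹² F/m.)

A = 1500 mm² = 1.50×10⁻³ m².
Side-by-side slabs ⇒ two capacitors in parallel, each spanning the full gap.
C₁ = κ₁ε₀A₁/d = 1.00 × 8.85×10⁻¹² × 9.98×10⁻⁴ / 6.71×10⁻³ = 1.32×10⁻¹² F.
C₂ = κ₂ε₀A₂/d = 11.7 × 8.85×10⁻¹² × 5.02×10⁻⁴ / 6.71×10⁻³ = 7.75×10⁻¹² F.
C = C₁ + C₂ = 9.07×10⁻¹² F.

C ≈ 9.07 pF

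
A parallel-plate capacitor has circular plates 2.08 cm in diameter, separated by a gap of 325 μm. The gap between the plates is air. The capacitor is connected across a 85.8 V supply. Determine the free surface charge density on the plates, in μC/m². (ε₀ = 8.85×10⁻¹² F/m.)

A = π(2.08/2 cm)² = 3.40×10⁻⁴ m².
C = ε₀A/d = 8.85×10⁻¹² × 3.40×10⁻⁴ / 3.25×10⁻⁴ = 9.25×10⁻¹² F.
σ = Q/A = CV/A = 9.25×10⁻¹² × 85.8 / 3.40×10⁻⁴ = 2.34×10⁻⁶ C/m².

σ ≈ 2.34 μC/m²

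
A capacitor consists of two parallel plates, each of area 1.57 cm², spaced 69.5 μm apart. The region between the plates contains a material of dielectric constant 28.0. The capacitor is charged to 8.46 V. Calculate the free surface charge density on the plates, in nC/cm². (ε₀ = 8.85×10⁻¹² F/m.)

3.02 nC/cm²

A = 1.57 cm² = 1.57×10⁻⁴ m².
C = κε₀A/d = 28.0 × 8.85×10⁻¹² × 1.57×10⁻⁴ / 6.95×10⁻⁵ = 5.60×10⁻¹⁰ F.
σ = Q/A = CV/A = 5.60×10⁻¹⁰ × 8.46 / 1.57×10⁻⁴ = 3.02×10⁻⁵ C/m².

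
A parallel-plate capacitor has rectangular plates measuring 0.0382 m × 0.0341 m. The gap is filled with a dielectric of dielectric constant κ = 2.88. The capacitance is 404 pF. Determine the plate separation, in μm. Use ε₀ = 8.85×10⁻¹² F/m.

d ≈ 82.2 μm

A = 0.0382 × 0.0341 m² = 1.30×10⁻³ m².
d = κε₀A/C = 2.88 × 8.85×10⁻¹² × 1.30×10⁻³ / 4.04×10⁻¹⁰ = 8.22×10⁻⁵ m.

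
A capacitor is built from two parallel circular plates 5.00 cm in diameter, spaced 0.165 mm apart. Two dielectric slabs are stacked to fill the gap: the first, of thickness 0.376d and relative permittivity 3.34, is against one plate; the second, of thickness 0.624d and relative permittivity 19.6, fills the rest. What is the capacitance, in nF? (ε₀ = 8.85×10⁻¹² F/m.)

C ≈ 0.729 nF

A = π(5.00/2 cm)² = 1.96×10⁻³ m².
Stacked slabs ⇒ two capacitors in series, each with the full plate area.
C₁ = κ₁ε₀A/d₁ = 3.34 × 8.85×10⁻¹² × 1.96×10⁻³ / 6.20×10⁻⁵ = 9.36×10⁻¹⁰ F.
C₂ = κ₂ε₀A/d₂ = 19.6 × 8.85×10⁻¹² × 1.96×10⁻³ / 1.03×10⁻⁴ = 3.31×10⁻⁹ F.
C = (1/C₁ + 1/C₂)⁻¹ = 7.29×10⁻¹⁰ F.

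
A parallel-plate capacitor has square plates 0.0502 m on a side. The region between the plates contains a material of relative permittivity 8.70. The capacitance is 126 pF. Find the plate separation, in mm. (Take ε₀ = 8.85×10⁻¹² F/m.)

A = (0.0502 m)² = 2.52×10⁻³ m².
d = κε₀A/C = 8.70 × 8.85×10⁻¹² × 2.52×10⁻³ / 1.26×10⁻¹⁰ = 1.54×10⁻³ m.

1.54 mm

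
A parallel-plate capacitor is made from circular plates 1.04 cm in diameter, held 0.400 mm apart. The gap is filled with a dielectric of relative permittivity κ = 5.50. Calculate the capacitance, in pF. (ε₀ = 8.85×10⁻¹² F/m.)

10.3 pF

A = π(1.04/2 cm)² = 8.49×10⁻⁵ m².
C = κε₀A/d = 5.50 × 8.85×10⁻¹² × 8.49×10⁻⁵ / 4.00×10⁻⁴ = 1.03×10⁻¹¹ F.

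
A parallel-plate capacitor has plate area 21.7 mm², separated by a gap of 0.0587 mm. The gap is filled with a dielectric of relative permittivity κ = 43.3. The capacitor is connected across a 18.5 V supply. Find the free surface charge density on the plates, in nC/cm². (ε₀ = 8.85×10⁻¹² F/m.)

σ ≈ 12.1 nC/cm²

A = 21.7 mm² = 2.17×10⁻⁵ m².
C = κε₀A/d = 43.3 × 8.85×10⁻¹² × 2.17×10⁻⁵ / 5.87×10⁻⁵ = 1.42×10⁻¹⁰ F.
σ = Q/A = CV/A = 1.42×10⁻¹⁰ × 18.5 / 2.17×10⁻⁵ = 1.21×10⁻⁴ C/m².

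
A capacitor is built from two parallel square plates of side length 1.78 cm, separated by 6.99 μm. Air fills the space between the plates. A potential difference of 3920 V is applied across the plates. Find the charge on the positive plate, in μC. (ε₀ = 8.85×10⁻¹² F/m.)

Q ≈ 1.57 μC

A = (1.78 cm)² = 3.17×10⁻⁴ m².
C = ε₀A/d = 8.85×10⁻¹² × 3.17×10⁻⁴ / 6.99×10⁻⁶ = 4.01×10⁻¹⁰ F.
Q = CV = 4.01×10⁻¹⁰ × 3920 = 1.57×10⁻⁶ C.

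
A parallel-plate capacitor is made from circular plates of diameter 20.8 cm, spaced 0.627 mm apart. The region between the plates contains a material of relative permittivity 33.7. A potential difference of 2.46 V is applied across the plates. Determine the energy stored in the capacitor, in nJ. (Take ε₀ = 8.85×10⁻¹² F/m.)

U ≈ 48.9 nJ

A = π(20.8/2 cm)² = 3.40×10⁻² m².
C = κε₀A/d = 33.7 × 8.85×10⁻¹² × 3.40×10⁻² / 6.27×10⁻⁴ = 1.62×10⁻⁸ F.
U = ½CV² = ½ × 1.62×10⁻⁸ × (2.46)² = 4.89×10⁻⁸ J.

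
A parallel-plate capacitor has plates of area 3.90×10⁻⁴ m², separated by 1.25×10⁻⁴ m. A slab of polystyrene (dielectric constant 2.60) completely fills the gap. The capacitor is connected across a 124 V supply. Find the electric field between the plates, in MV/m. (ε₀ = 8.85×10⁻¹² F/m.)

0.992 MV/m

E = V/d = 124 / 1.25×10⁻⁴ = 9.92×10⁵ V/m.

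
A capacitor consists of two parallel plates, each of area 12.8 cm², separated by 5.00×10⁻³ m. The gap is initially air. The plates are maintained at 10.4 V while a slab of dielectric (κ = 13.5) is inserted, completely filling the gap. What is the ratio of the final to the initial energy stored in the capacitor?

Battery connected ⇒ V is held fixed.
C₂ = 13.5 C₁ and U = ½CV², so U₂/U₁ = C₂/C₁ = 13.5.

U₂/U₁ ≈ 13.5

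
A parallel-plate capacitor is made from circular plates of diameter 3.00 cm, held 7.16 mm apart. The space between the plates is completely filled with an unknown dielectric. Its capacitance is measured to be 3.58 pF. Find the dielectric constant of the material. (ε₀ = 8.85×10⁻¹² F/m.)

κ ≈ 4.10

A = π(3.00/2 cm)² = 7.07×10⁻⁴ m².
κ = Cd/(ε₀A) = 3.58×10⁻¹² × 7.16×10⁻³ / (8.85×10⁻¹² × 7.07×10⁻⁴) = 4.10.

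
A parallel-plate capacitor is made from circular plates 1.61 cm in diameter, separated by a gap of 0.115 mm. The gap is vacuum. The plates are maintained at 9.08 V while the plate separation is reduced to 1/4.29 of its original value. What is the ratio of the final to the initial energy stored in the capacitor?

Battery connected ⇒ V is held fixed.
C₂ = 4.29 C₁ and U = ½CV², so U₂/U₁ = C₂/C₁ = 4.29.

4.29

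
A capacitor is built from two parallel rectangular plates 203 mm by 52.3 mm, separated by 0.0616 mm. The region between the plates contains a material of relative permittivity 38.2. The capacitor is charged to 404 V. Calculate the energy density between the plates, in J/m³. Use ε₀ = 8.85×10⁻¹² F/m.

u ≈ 7271 J/m³

E = V/d = 404 / 6.16×10⁻⁵ = 6.56×10⁶ V/m.
u = ½κε₀E² = ½ × 38.2 × 8.85×10⁻¹² × (6.56×10⁶)² = 7.27×10³ J/m³.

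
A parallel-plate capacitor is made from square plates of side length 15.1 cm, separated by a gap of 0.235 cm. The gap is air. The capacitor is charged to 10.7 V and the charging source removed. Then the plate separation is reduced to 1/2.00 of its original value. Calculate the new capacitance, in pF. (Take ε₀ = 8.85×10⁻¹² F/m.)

A = (15.1 cm)² = 2.28×10⁻² m².
Initially C₁ = ε₀A/d = 8.85×10⁻¹² × 2.28×10⁻² / 2.35×10⁻³ = 8.59×10⁻¹¹ F.
C = ε₀A/d scales as 1/d, so C₂/C₁ = d₁/d₂ = 2.00.
C₂ = 2.00 × 8.59×10⁻¹¹ = 1.72×10⁻¹⁰ F.

C ≈ 172 pF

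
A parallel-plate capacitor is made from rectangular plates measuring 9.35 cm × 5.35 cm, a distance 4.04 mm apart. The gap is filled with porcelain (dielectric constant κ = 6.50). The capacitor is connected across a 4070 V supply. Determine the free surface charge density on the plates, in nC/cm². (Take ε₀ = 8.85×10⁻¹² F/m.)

σ ≈ 5.80 nC/cm²

A = 9.35 × 5.35 cm² = 5.00×10⁻³ m².
C = κε₀A/d = 6.50 × 8.85×10⁻¹² × 5.00×10⁻³ / 4.04×10⁻³ = 7.12×10⁻¹¹ F.
σ = Q/A = CV/A = 7.12×10⁻¹¹ × 4070 / 5.00×10⁻³ = 5.80×10⁻⁵ C/m².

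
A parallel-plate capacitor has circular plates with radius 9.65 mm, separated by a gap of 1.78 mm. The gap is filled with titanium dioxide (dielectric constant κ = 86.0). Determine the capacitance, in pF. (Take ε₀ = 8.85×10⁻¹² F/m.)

125 pF

A = π(9.65 mm)² = 2.93×10⁻⁴ m².
C = κε₀A/d = 86.0 × 8.85×10⁻¹² × 2.93×10⁻⁴ / 1.78×10⁻³ = 1.25×10⁻¹⁰ F.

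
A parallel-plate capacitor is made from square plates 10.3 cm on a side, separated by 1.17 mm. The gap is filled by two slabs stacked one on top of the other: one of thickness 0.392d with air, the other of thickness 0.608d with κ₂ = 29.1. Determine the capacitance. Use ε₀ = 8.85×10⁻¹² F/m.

A = (10.3 cm)² = 1.06×10⁻² m².
Stacked slabs ⇒ two capacitors in series, each with the full plate area.
C₁ = κ₁ε₀A/d₁ = 1.00 × 8.85×10⁻¹² × 1.06×10⁻² / 4.59×10⁻⁴ = 2.05×10⁻¹⁰ F.
C₂ = κ₂ε₀A/d₂ = 29.1 × 8.85×10⁻¹² × 1.06×10⁻² / 7.11×10⁻⁴ = 3.84×10⁻⁹ F.
C = (1/C₁ + 1/C₂)⁻¹ = 1.94×10⁻¹⁰ F.

194 pF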